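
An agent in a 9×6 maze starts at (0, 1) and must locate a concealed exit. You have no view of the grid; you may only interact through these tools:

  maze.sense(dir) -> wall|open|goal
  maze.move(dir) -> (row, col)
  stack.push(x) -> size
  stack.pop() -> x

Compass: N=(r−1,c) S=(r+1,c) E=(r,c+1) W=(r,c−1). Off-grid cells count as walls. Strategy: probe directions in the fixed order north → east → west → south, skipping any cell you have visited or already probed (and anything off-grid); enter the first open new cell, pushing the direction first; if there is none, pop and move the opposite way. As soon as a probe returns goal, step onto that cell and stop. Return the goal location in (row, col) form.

;; 1. sense(dir→east) : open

;; 2. push(x→east) : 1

;; 3. move(dir→east) : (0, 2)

;; 4. sense(dir→east) : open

;; 5. push(x→east) : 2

;; 6. move(dir→east) : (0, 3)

;; 7. sense(dir→east) : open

;; 8. push(x→east) : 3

;; 9. move(dir→east) : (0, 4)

;; 10. sense(dir→east) : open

;; 11. push(x→east) : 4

;; 12. move(dir→east) : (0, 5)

;; 13. sense(dir→south) : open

;; 14. push(x→south) : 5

;; 15. move(dir→south) : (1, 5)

;; 16. sense(dir→west) : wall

;; 17. sense(dir→south) : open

;; 18. push(x→south) : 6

;; 19. move(dir→south) : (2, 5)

;; 20. sense(dir→west) : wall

;; 21. sense(dir→south) : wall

;; 22. pop() : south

;; 23. move(dir→north) : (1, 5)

;; 24. pop() : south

;; 25. move(dir→north) : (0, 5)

;; 26. pop() : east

;; 27. move(dir→west) : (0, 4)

;; 28. pop() : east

;; 29. move(dir→west) : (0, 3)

;; 30. sense(dir→south) : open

;; 31. push(x→south) : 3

;; 32. move(dir→south) : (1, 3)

;; 33. sense(dir→west) : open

;; 34. push(x→west) : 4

;; 35. move(dir→west) : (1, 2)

;; 36. sense(dir→west) : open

;; 37. push(x→west) : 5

;; 38. move(dir→west) : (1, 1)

;; 39. sense(dir→west) : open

;; 40. push(x→west) : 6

;; 41. move(dir→west) : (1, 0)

;; 42. sense(dir→north) : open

;; 43. push(x→north) : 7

;; 44. move(dir→north) : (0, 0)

;; 45. pop() : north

;; 46. move(dir→south) : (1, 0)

;; 47. sense(dir→south) : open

;; 48. push(x→south) : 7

;; 49. move(dir→south) : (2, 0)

;; 50. sense(dir→east) : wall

;; 51. sense(dir→south) : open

;; 52. push(x→south) : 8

;; 53. move(dir→south) : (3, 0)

;; 54. sense(dir→east) : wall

;; 55. sense(dir→south) : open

;; 56. push(x→south) : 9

;; 57. move(dir→south) : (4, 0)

;; 58. sense(dir→east) : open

;; 59. push(x→east) : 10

;; 60. move(dir→east) : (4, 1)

;; 61. sense(dir→east) : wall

;; 62. sense(dir→south) : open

;; 63. push(x→south) : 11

;; 64. move(dir→south) : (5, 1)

;; 65. sense(dir→east) : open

;; 66. push(x→east) : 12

;; 67. move(dir→east) : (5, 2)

;; 68. sense(dir→east) : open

;; 69. push(x→east) : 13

;; 70. move(dir→east) : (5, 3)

;; 71. sense(dir→north) : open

;; 72. push(x→north) : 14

;; 73. move(dir→north) : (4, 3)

;; 74. sense(dir→north) : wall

;; 75. sense(dir→east) : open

;; 76. push(x→east) : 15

;; 77. move(dir→east) : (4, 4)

;; 78. sense(dir→north) : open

;; 79. push(x→north) : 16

;; 80. move(dir→north) : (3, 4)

;; 81. pop() : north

;; 82. move(dir→south) : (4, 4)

;; 83. sense(dir→east) : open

;; 84. push(x→east) : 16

;; 85. move(dir→east) : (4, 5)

;; 86. sense(dir→south) : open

;; 87. push(x→south) : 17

;; 88. move(dir→south) : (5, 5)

;; 89. sense(dir→west) : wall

;; 90. sense(dir→south) : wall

;; 91. pop() : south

;; 92. move(dir→north) : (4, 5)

;; 93. pop() : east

;; 94. move(dir→west) : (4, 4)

;; 95. pop() : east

;; 96. move(dir→west) : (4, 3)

;; 97. pop() : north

;; 98. move(dir→south) : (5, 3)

;; 99. sense(dir→south) : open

;; 100. push(x→south) : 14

;; 101. move(dir→south) : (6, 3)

;; 102. sense(dir→east) : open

;; 103. push(x→east) : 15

;; 104. move(dir→east) : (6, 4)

;; 105. sense(dir→south) : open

;; 106. push(x→south) : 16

;; 107. move(dir→south) : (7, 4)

;; 108. sense(dir→east) : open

;; 109. push(x→east) : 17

;; 110. move(dir→east) : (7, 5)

;; 111. sense(dir→south) : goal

;; 112. move(dir→south) : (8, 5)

Answer: (8, 5)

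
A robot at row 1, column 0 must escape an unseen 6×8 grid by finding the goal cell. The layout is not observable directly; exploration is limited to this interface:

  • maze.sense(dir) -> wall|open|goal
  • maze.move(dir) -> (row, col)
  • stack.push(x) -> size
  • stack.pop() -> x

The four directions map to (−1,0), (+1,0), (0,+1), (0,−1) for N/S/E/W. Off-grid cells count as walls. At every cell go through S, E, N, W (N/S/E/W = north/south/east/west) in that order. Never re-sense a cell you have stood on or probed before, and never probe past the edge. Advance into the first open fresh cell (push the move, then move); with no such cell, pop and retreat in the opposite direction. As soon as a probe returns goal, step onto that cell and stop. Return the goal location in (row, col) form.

I run sense passing south, which returns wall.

I call sense passing east, → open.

Now I run push passing east, — result: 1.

I try move passing east, and get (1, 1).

I try sense passing south, and observe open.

I invoke push passing south, → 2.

I run move passing south, — result: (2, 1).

I run sense passing south, : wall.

I run sense passing east, → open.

Then push passing east, yielding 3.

Using move passing east, which returns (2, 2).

Now I run sense passing south, giving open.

I try push passing south, : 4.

I run move passing south, and get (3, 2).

Then sense passing south, — result: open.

Then push passing south, which returns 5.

Invoking move passing south, which returns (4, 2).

I call sense passing south, → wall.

I call sense passing east, and observe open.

Next I call push passing east, and see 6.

I try move passing east, : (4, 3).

I run sense passing south, yielding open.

I call push passing south, — result: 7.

Invoking move passing south, and observe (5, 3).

Calling sense passing east, yielding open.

I invoke push passing east, : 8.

I run move passing east, yielding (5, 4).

Now I run sense passing east, giving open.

Now I run push passing east, yielding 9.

Next I call move passing east, and observe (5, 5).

Next I call sense passing east, which returns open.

I use push passing east, → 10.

Using move passing east, — result: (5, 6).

I use sense passing east, — result: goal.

Then move passing east, → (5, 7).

Answer: (5, 7)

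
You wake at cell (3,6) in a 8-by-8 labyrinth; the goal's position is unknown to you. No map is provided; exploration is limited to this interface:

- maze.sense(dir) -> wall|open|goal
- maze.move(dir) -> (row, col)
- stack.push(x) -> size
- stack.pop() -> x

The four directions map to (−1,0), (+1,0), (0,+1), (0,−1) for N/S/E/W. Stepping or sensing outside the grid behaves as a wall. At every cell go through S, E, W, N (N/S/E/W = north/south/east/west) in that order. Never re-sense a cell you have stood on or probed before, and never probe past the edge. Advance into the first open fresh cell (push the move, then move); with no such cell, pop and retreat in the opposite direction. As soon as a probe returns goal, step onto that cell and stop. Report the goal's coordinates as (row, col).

I invoke maze.sense with dir='south', and see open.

I invoke stack.push with x='south', yielding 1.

Calling maze.move with dir='south', and see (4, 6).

Using maze.sense with dir='south', giving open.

Using stack.push with x='south', which returns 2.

Calling maze.move with dir='south', — result: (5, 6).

Invoking maze.sense with dir='south', : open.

I try stack.push with x='south', and get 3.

Calling maze.move with dir='south', → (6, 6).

I use maze.sense with dir='south', and get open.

Now I run stack.push with x='south', and see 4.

I run maze.move with dir='south', → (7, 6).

I try maze.sense with dir='east', and get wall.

I call maze.sense with dir='west', giving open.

Calling stack.push with x='west', and get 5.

Next I call maze.move with dir='west', → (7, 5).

Using maze.sense with dir='west', and see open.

I invoke stack.push with x='west', → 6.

Now I run maze.move with dir='west', and see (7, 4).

Next I call maze.sense with dir='west', yielding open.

Now I run stack.push with x='west', and get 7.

I try maze.move with dir='west', and observe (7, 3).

Calling maze.sense with dir='west', which returns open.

Then stack.push with x='west', and get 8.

Next I call maze.move with dir='west', and get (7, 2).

I use maze.sense with dir='west', giving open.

Now I run stack.push with x='west', and observe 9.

Next I call maze.move with dir='west', — result: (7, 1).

Invoking maze.sense with dir='west', and see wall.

I run maze.sense with dir='north', and get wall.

I try stack.pop, yielding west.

I run maze.move with dir='east', which returns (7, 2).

Then maze.sense with dir='north', — result: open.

I use stack.push with x='north', and see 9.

I try maze.move with dir='north', and see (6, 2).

Then maze.sense with dir='east', and get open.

Calling stack.push with x='east', → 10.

I invoke maze.move with dir='east', → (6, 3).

I try maze.sense with dir='east', and see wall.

Now I run maze.sense with dir='north', yielding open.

Now I run stack.push with x='north', and see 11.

Now I run maze.move with dir='north', — result: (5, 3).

Calling maze.sense with dir='east', : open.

Then stack.push with x='east', — result: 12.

Next I call maze.move with dir='east', and see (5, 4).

I invoke maze.sense with dir='east', and observe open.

Next I call stack.push with x='east', : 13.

Then maze.move with dir='east', — result: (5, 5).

I use maze.sense with dir='south', — result: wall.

Then maze.sense with dir='north', and get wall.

I run stack.pop, and observe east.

I try maze.move with dir='west', yielding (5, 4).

I try maze.sense with dir='north', which returns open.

Next I call stack.push with x='north', and see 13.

Invoking maze.move with dir='north', → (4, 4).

I call maze.sense with dir='west', and observe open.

Calling stack.push with x='west', yielding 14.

I use maze.move with dir='west', yielding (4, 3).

Invoking maze.sense with dir='west', and see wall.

I invoke maze.sense with dir='north', and observe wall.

Now I run stack.pop(), giving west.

Now I run maze.move with dir='east', — result: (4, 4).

Invoking maze.sense with dir='north', giving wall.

Invoking stack.pop, and see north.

I use maze.move with dir='south', giving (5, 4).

Now I run stack.pop(), which returns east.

I try maze.move with dir='west', giving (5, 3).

I try maze.sense with dir='west', which returns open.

Using stack.push with x='west', giving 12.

Then maze.move with dir='west', and see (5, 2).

I use maze.sense with dir='west', and see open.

I try stack.push with x='west', : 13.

I call maze.move with dir='west', yielding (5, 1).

I call maze.sense with dir='west', giving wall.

I run maze.sense with dir='north', and see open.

I try stack.push with x='north', which returns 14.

Invoking maze.move with dir='north', and see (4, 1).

Next I call maze.sense with dir='west', giving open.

I call stack.push with x='west', yielding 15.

I invoke maze.move with dir='west', yielding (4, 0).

Invoking maze.sense with dir='north', — result: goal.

I invoke maze.move with dir='north', giving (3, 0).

Answer: (3, 0)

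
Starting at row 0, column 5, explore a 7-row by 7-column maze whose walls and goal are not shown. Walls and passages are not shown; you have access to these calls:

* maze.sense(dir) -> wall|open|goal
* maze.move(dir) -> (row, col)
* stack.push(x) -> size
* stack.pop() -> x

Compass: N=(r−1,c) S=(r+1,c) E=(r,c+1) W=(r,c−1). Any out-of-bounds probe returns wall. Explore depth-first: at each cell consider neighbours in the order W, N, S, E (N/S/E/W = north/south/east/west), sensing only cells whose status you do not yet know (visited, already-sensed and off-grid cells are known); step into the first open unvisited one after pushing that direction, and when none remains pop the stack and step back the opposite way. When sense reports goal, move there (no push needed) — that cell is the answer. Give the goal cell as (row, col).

>> maze.sense(west)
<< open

>> stack.push(west)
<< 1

>> maze.move(west)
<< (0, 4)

>> maze.sense(west)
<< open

>> stack.push(west)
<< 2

>> maze.move(west)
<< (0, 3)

>> maze.sense(west)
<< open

>> stack.push(west)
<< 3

>> maze.move(west)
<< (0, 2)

>> maze.sense(west)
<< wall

>> maze.sense(south)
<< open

>> stack.push(south)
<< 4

>> maze.move(south)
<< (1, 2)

>> maze.sense(west)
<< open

>> stack.push(west)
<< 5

>> maze.move(west)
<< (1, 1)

>> maze.sense(west)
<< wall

>> maze.sense(south)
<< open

>> stack.push(south)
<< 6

>> maze.move(south)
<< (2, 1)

>> maze.sense(west)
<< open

>> stack.push(west)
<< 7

>> maze.move(west)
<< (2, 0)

>> maze.sense(south)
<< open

>> stack.push(south)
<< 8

>> maze.move(south)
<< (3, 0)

>> maze.sense(south)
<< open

>> stack.push(south)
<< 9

>> maze.move(south)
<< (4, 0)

>> maze.sense(south)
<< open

>> stack.push(south)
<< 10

>> maze.move(south)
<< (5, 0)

>> maze.sense(south)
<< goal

>> maze.move(south)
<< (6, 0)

Answer: (6, 0)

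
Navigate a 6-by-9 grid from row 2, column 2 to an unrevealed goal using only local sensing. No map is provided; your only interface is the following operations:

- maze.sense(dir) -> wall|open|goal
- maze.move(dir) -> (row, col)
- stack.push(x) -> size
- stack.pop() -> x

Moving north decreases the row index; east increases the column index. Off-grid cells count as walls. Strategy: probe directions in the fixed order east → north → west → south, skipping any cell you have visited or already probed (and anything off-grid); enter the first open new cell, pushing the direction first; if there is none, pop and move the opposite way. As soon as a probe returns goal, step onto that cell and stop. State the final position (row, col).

Action: sense[dir='east']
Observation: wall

Action: sense[dir='north']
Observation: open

Action: push[x='north']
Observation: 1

Action: move[dir='north']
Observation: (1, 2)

Action: sense[dir='east']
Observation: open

Action: push[x='east']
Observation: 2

Action: move[dir='east']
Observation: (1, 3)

Action: sense[dir='east']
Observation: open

Action: push[x='east']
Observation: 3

Action: move[dir='east']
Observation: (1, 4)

Action: sense[dir='east']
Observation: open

Action: push[x='east']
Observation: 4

Action: move[dir='east']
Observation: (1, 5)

Action: sense[dir='east']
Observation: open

Action: push[x='east']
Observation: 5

Action: move[dir='east']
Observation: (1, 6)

Action: sense[dir='east']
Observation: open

Action: push[x='east']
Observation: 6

Action: move[dir='east']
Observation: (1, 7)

Action: sense[dir='east']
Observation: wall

Action: sense[dir='north']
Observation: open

Action: push[x='north']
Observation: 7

Action: move[dir='north']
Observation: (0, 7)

Action: sense[dir='east']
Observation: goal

Action: move[dir='east']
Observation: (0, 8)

Answer: (0, 8)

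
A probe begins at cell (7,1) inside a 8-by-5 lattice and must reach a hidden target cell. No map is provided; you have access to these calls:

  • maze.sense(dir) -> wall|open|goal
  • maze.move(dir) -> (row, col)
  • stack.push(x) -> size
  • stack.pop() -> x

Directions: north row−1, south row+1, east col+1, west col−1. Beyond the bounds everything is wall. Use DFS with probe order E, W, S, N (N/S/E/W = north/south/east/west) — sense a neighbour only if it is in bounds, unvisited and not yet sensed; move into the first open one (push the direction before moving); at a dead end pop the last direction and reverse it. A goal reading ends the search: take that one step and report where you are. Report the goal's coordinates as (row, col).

% maze.sense dir='east'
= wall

% maze.sense dir='west'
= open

% stack.push x='west'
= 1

% maze.move dir='west'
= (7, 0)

% maze.sense dir='north'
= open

% stack.push x='north'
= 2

% maze.move dir='north'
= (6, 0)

% maze.sense dir='east'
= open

% stack.push x='east'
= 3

% maze.move dir='east'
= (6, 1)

% maze.sense dir='east'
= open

% stack.push x='east'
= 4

% maze.move dir='east'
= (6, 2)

% maze.sense dir='east'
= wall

% maze.sense dir='north'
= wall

% stack.pop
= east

% maze.move dir='west'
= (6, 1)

% maze.sense dir='north'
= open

% stack.push x='north'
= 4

% maze.move dir='north'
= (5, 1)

% maze.sense dir='west'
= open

% stack.push x='west'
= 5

% maze.move dir='west'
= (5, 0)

% maze.sense dir='north'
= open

% stack.push x='north'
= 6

% maze.move dir='north'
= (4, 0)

% maze.sense dir='east'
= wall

% maze.sense dir='north'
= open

% stack.push x='north'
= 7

% maze.move dir='north'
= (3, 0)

% maze.sense dir='east'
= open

% stack.push x='east'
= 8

% maze.move dir='east'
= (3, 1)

% maze.sense dir='east'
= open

% stack.push x='east'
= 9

% maze.move dir='east'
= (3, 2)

% maze.sense dir='east'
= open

% stack.push x='east'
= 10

% maze.move dir='east'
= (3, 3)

% maze.sense dir='east'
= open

% stack.push x='east'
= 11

% maze.move dir='east'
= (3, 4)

% maze.sense dir='south'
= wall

% maze.sense dir='north'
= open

% stack.push x='north'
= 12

% maze.move dir='north'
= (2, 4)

% maze.sense dir='west'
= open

% stack.push x='west'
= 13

% maze.move dir='west'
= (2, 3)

% maze.sense dir='west'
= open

% stack.push x='west'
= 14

% maze.move dir='west'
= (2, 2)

% maze.sense dir='west'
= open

% stack.push x='west'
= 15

% maze.move dir='west'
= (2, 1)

% maze.sense dir='west'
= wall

% maze.sense dir='north'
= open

% stack.push x='north'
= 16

% maze.move dir='north'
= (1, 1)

% maze.sense dir='east'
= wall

% maze.sense dir='west'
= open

% stack.push x='west'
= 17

% maze.move dir='west'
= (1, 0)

% maze.sense dir='north'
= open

% stack.push x='north'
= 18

% maze.move dir='north'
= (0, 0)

% maze.sense dir='east'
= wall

% stack.pop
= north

% maze.move dir='south'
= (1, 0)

% stack.pop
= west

% maze.move dir='east'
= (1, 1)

% stack.pop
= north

% maze.move dir='south'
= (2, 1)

% stack.pop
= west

% maze.move dir='east'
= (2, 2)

% stack.pop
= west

% maze.move dir='east'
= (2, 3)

% maze.sense dir='north'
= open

% stack.push x='north'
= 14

% maze.move dir='north'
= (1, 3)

% maze.sense dir='east'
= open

% stack.push x='east'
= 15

% maze.move dir='east'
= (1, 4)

% maze.sense dir='north'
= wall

% stack.pop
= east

% maze.move dir='west'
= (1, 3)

% maze.sense dir='north'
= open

% stack.push x='north'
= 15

% maze.move dir='north'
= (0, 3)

% maze.sense dir='west'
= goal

% maze.move dir='west'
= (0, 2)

Answer: (0, 2)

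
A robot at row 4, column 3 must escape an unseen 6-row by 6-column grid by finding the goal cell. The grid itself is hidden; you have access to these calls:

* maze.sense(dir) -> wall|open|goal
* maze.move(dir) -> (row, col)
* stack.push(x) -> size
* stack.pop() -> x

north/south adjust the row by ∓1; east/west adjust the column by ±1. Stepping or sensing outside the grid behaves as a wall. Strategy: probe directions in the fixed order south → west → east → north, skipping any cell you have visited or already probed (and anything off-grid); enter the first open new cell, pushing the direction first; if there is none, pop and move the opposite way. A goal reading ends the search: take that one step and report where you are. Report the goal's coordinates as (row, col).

% 1. maze.sense(dir: south) -> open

% 2. stack.push(x: south) -> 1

% 3. maze.move(dir: south) -> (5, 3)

% 4. maze.sense(dir: west) -> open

% 5. stack.push(x: west) -> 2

% 6. maze.move(dir: west) -> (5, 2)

% 7. maze.sense(dir: west) -> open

% 8. stack.push(x: west) -> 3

% 9. maze.move(dir: west) -> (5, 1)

% 10. maze.sense(dir: west) -> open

% 11. stack.push(x: west) -> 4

% 12. maze.move(dir: west) -> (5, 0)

% 13. maze.sense(dir: north) -> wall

% 14. stack.pop() -> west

% 15. maze.move(dir: east) -> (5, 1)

% 16. maze.sense(dir: north) -> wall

% 17. stack.pop() -> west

% 18. maze.move(dir: east) -> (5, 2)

% 19. maze.sense(dir: north) -> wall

% 20. stack.pop() -> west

% 21. maze.move(dir: east) -> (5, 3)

% 22. maze.sense(dir: east) -> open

% 23. stack.push(x: east) -> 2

% 24. maze.move(dir: east) -> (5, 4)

% 25. maze.sense(dir: east) -> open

% 26. stack.push(x: east) -> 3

% 27. maze.move(dir: east) -> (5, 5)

% 28. maze.sense(dir: north) -> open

% 29. stack.push(x: north) -> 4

% 30. maze.move(dir: north) -> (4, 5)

% 31. maze.sense(dir: west) -> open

% 32. stack.push(x: west) -> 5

% 33. maze.move(dir: west) -> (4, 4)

% 34. maze.sense(dir: north) -> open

% 35. stack.push(x: north) -> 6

% 36. maze.move(dir: north) -> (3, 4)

% 37. maze.sense(dir: west) -> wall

% 38. maze.sense(dir: east) -> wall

% 39. maze.sense(dir: north) -> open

% 40. stack.push(x: north) -> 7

% 41. maze.move(dir: north) -> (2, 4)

% 42. maze.sense(dir: west) -> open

% 43. stack.push(x: west) -> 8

% 44. maze.move(dir: west) -> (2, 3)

% 45. maze.sense(dir: west) -> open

% 46. stack.push(x: west) -> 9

% 47. maze.move(dir: west) -> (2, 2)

% 48. maze.sense(dir: south) -> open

% 49. stack.push(x: south) -> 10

% 50. maze.move(dir: south) -> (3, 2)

% 51. maze.sense(dir: west) -> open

% 52. stack.push(x: west) -> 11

% 53. maze.move(dir: west) -> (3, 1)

% 54. maze.sense(dir: west) -> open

% 55. stack.push(x: west) -> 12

% 56. maze.move(dir: west) -> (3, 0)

% 57. maze.sense(dir: north) -> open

% 58. stack.push(x: north) -> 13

% 59. maze.move(dir: north) -> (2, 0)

% 60. maze.sense(dir: east) -> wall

% 61. maze.sense(dir: north) -> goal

% 62. maze.move(dir: north) -> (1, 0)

Answer: (1, 0)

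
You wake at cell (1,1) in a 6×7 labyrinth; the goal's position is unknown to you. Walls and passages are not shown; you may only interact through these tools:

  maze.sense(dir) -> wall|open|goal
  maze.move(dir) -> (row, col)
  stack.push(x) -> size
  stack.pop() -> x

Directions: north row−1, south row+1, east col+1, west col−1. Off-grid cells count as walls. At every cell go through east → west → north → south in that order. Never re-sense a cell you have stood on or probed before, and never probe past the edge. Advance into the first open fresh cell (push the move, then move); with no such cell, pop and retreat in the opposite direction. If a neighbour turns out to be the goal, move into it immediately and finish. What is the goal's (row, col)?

-- sense(dir→east) : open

-- push(x→east) : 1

-- move(dir→east) : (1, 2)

-- sense(dir→east) : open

-- push(x→east) : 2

-- move(dir→east) : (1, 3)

-- sense(dir→east) : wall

-- sense(dir→north) : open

-- push(x→north) : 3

-- move(dir→north) : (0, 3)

-- sense(dir→east) : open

-- push(x→east) : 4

-- move(dir→east) : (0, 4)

-- sense(dir→east) : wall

-- pop() : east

-- move(dir→west) : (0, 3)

-- sense(dir→west) : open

-- push(x→west) : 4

-- move(dir→west) : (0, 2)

-- sense(dir→west) : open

-- push(x→west) : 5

-- move(dir→west) : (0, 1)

-- sense(dir→west) : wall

-- pop() : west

-- move(dir→east) : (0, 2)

-- pop() : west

-- move(dir→east) : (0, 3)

-- pop() : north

-- move(dir→south) : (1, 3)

-- sense(dir→south) : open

-- push(x→south) : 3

-- move(dir→south) : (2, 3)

-- sense(dir→east) : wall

-- sense(dir→west) : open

-- push(x→west) : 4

-- move(dir→west) : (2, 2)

-- sense(dir→west) : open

-- push(x→west) : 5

-- move(dir→west) : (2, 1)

-- sense(dir→west) : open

-- push(x→west) : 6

-- move(dir→west) : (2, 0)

-- sense(dir→north) : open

-- push(x→north) : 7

-- move(dir→north) : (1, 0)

-- pop() : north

-- move(dir→south) : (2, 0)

-- sense(dir→south) : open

-- push(x→south) : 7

-- move(dir→south) : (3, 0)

-- sense(dir→east) : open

-- push(x→east) : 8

-- move(dir→east) : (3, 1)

-- sense(dir→east) : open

-- push(x→east) : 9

-- move(dir→east) : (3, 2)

-- sense(dir→east) : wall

-- sense(dir→south) : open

-- push(x→south) : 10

-- move(dir→south) : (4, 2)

-- sense(dir→east) : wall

-- sense(dir→west) : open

-- push(x→west) : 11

-- move(dir→west) : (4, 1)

-- sense(dir→west) : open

-- push(x→west) : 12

-- move(dir→west) : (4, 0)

-- sense(dir→south) : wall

-- pop() : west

-- move(dir→east) : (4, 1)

-- sense(dir→south) : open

-- push(x→south) : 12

-- move(dir→south) : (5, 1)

-- sense(dir→east) : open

-- push(x→east) : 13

-- move(dir→east) : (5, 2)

-- sense(dir→east) : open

-- push(x→east) : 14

-- move(dir→east) : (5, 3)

-- sense(dir→east) : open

-- push(x→east) : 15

-- move(dir→east) : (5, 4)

-- sense(dir→east) : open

-- push(x→east) : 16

-- move(dir→east) : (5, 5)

-- sense(dir→east) : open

-- push(x→east) : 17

-- move(dir→east) : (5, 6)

-- sense(dir→north) : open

-- push(x→north) : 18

-- move(dir→north) : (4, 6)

-- sense(dir→west) : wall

-- sense(dir→north) : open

-- push(x→north) : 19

-- move(dir→north) : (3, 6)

-- sense(dir→west) : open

-- push(x→west) : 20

-- move(dir→west) : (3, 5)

-- sense(dir→west) : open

-- push(x→west) : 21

-- move(dir→west) : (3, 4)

-- sense(dir→south) : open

-- push(x→south) : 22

-- move(dir→south) : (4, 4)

-- pop() : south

-- move(dir→north) : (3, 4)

-- pop() : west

-- move(dir→east) : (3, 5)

-- sense(dir→north) : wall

-- pop() : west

-- move(dir→east) : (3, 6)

-- sense(dir→north) : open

-- push(x→north) : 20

-- move(dir→north) : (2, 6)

-- sense(dir→north) : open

-- push(x→north) : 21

-- move(dir→north) : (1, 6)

-- sense(dir→west) : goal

-- move(dir→west) : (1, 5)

Answer: (1, 5)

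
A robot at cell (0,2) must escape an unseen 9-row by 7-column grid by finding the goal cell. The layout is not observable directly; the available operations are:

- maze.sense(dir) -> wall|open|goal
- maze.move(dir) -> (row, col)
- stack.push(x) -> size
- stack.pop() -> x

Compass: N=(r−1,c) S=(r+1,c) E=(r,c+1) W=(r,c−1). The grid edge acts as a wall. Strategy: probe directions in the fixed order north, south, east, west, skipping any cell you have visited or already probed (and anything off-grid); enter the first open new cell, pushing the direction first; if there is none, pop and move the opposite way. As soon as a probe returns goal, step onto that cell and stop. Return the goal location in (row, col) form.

% sense(south) => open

% push(south) => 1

% move(south) => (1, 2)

% sense(south) => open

% push(south) => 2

% move(south) => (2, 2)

% sense(south) => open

% push(south) => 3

% move(south) => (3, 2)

% sense(south) => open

% push(south) => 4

% move(south) => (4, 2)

% sense(south) => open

% push(south) => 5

% move(south) => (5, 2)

% sense(south) => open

% push(south) => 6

% move(south) => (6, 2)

% sense(south) => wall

% sense(east) => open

% push(east) => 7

% move(east) => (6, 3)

% sense(north) => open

% push(north) => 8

% move(north) => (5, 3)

% sense(north) => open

% push(north) => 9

% move(north) => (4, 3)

% sense(north) => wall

% sense(east) => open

% push(east) => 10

% move(east) => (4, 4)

% sense(north) => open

% push(north) => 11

% move(north) => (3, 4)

% sense(north) => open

% push(north) => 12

% move(north) => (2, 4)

% sense(north) => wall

% sense(east) => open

% push(east) => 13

% move(east) => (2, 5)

% sense(north) => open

% push(north) => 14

% move(north) => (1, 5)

% sense(north) => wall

% sense(east) => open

% push(east) => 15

% move(east) => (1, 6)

% sense(north) => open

% push(north) => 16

% move(north) => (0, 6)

% pop() => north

% move(south) => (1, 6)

% sense(south) => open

% push(south) => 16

% move(south) => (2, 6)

% sense(south) => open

% push(south) => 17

% move(south) => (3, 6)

% sense(south) => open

% push(south) => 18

% move(south) => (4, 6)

% sense(south) => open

% push(south) => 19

% move(south) => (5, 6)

% sense(south) => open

% push(south) => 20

% move(south) => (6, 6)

% sense(south) => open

% push(south) => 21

% move(south) => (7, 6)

% sense(south) => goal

% move(south) => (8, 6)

Answer: (8, 6)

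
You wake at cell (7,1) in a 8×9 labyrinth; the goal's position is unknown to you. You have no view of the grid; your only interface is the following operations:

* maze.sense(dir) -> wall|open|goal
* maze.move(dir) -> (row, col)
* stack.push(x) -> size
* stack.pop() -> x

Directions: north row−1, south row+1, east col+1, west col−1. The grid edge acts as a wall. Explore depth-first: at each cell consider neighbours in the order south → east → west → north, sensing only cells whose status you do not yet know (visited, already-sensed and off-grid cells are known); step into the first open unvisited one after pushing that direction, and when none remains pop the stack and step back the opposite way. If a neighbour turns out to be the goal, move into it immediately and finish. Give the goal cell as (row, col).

Using sense with dir→east, and get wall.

Calling sense with dir→west, — result: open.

Using push with x→west, yielding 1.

Using move with dir→west, — result: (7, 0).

I use sense with dir→north, → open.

I use push with x→north, : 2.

I try move with dir→north, and observe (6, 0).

Invoking sense with dir→east, — result: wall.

I use sense with dir→north, : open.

I use push with x→north, which returns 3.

I call move with dir→north, which returns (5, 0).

Then sense with dir→east, and observe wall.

I invoke sense with dir→north, yielding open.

Invoking push with x→north, and see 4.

I try move with dir→north, → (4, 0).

Now I run sense with dir→east, and see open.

I invoke push with x→east, — result: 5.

Then move with dir→east, which returns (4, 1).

Now I run sense with dir→east, and see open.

I call push with x→east, → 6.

Invoking move with dir→east, : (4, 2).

Calling sense with dir→south, and see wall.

I try sense with dir→east, yielding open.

I run push with x→east, which returns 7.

Invoking move with dir→east, and get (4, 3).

I try sense with dir→south, → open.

I run push with x→south, : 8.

Using move with dir→south, which returns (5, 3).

I call sense with dir→south, and see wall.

I call sense with dir→east, giving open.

Calling push with x→east, → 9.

Using move with dir→east, giving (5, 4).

I call sense with dir→south, giving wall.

Calling sense with dir→east, and observe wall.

I invoke sense with dir→north, and observe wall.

Now I run pop(), yielding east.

I call move with dir→west, → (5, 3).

I run pop, : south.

Invoking move with dir→north, → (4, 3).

I call sense with dir→north, → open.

Invoking push with x→north, and see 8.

Using move with dir→north, and observe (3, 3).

Invoking sense with dir→east, giving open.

Next I call push with x→east, and observe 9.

Now I run move with dir→east, giving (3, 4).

Now I run sense with dir→east, : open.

Invoking push with x→east, and observe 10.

I invoke move with dir→east, → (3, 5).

Next I call sense with dir→south, — result: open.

I invoke push with x→south, which returns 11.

I use move with dir→south, yielding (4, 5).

I call sense with dir→east, yielding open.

Calling push with x→east, yielding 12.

I try move with dir→east, — result: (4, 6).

Next I call sense with dir→south, yielding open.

Invoking push with x→south, and get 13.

Using move with dir→south, which returns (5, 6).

Invoking sense with dir→south, which returns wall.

I try sense with dir→east, yielding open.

I use push with x→east, and observe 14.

I use move with dir→east, — result: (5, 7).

I call sense with dir→south, and observe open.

I try push with x→south, and get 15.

Invoking move with dir→south, : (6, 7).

Then sense with dir→south, → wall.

Using sense with dir→east, — result: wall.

I invoke pop(), and get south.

Then move with dir→north, yielding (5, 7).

Invoking sense with dir→east, giving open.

Invoking push with x→east, giving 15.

Calling move with dir→east, and observe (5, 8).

Using sense with dir→north, giving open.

Now I run push with x→north, and observe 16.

Invoking move with dir→north, and see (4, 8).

I use sense with dir→west, and observe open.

I invoke push with x→west, — result: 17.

Now I run move with dir→west, → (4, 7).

I run sense with dir→north, and see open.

Using push with x→north, and get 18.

Next I call move with dir→north, → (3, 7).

I use sense with dir→east, giving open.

Invoking push with x→east, and see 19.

Using move with dir→east, and get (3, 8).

I use sense with dir→north, which returns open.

Invoking push with x→north, giving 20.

I invoke move with dir→north, → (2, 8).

Then sense with dir→west, and observe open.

I run push with x→west, and see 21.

I call move with dir→west, giving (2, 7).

Calling sense with dir→west, and see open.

Calling push with x→west, which returns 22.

I try move with dir→west, and see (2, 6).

Next I call sense with dir→south, — result: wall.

Using sense with dir→west, → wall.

I invoke sense with dir→north, and get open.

I invoke push with x→north, : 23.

Next I call move with dir→north, yielding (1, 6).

Now I run sense with dir→east, : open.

I invoke push with x→east, yielding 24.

I call move with dir→east, and get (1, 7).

Invoking sense with dir→east, and see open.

I run push with x→east, : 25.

Calling move with dir→east, and see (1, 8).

I invoke sense with dir→north, : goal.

I use move with dir→north, — result: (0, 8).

Answer: (0, 8)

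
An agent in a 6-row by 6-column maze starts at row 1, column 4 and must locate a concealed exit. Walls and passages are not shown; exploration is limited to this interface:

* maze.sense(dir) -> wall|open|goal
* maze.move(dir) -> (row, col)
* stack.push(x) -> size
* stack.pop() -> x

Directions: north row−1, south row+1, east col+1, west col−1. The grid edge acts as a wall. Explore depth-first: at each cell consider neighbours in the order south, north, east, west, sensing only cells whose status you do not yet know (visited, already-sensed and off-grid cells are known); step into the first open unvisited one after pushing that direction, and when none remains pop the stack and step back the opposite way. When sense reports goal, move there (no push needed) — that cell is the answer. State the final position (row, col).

-- maze.sense(dir→south) ~> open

-- stack.push(x→south) ~> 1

-- maze.move(dir→south) ~> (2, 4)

-- maze.sense(dir→south) ~> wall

-- maze.sense(dir→east) ~> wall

-- maze.sense(dir→west) ~> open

-- stack.push(x→west) ~> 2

-- maze.move(dir→west) ~> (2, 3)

-- maze.sense(dir→south) ~> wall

-- maze.sense(dir→north) ~> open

-- stack.push(x→north) ~> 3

-- maze.move(dir→north) ~> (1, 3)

-- maze.sense(dir→north) ~> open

-- stack.push(x→north) ~> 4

-- maze.move(dir→north) ~> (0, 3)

-- maze.sense(dir→east) ~> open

-- stack.push(x→east) ~> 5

-- maze.move(dir→east) ~> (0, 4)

-- maze.sense(dir→east) ~> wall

-- stack.pop() ~> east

-- maze.move(dir→west) ~> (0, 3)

-- maze.sense(dir→west) ~> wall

-- stack.pop() ~> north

-- maze.move(dir→south) ~> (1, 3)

-- maze.sense(dir→west) ~> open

-- stack.push(x→west) ~> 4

-- maze.move(dir→west) ~> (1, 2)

-- maze.sense(dir→south) ~> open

-- stack.push(x→south) ~> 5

-- maze.move(dir→south) ~> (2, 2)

-- maze.sense(dir→south) ~> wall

-- maze.sense(dir→west) ~> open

-- stack.push(x→west) ~> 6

-- maze.move(dir→west) ~> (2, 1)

-- maze.sense(dir→south) ~> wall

-- maze.sense(dir→north) ~> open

-- stack.push(x→north) ~> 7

-- maze.move(dir→north) ~> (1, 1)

-- maze.sense(dir→north) ~> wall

-- maze.sense(dir→west) ~> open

-- stack.push(x→west) ~> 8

-- maze.move(dir→west) ~> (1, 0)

-- maze.sense(dir→south) ~> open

-- stack.push(x→south) ~> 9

-- maze.move(dir→south) ~> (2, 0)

-- maze.sense(dir→south) ~> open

-- stack.push(x→south) ~> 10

-- maze.move(dir→south) ~> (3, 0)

-- maze.sense(dir→south) ~> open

-- stack.push(x→south) ~> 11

-- maze.move(dir→south) ~> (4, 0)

-- maze.sense(dir→south) ~> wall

-- maze.sense(dir→east) ~> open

-- stack.push(x→east) ~> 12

-- maze.move(dir→east) ~> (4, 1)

-- maze.sense(dir→south) ~> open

-- stack.push(x→south) ~> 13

-- maze.move(dir→south) ~> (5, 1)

-- maze.sense(dir→east) ~> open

-- stack.push(x→east) ~> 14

-- maze.move(dir→east) ~> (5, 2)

-- maze.sense(dir→north) ~> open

-- stack.push(x→north) ~> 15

-- maze.move(dir→north) ~> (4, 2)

-- maze.sense(dir→east) ~> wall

-- stack.pop() ~> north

-- maze.move(dir→south) ~> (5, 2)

-- maze.sense(dir→east) ~> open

-- stack.push(x→east) ~> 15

-- maze.move(dir→east) ~> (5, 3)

-- maze.sense(dir→east) ~> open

-- stack.push(x→east) ~> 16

-- maze.move(dir→east) ~> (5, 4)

-- maze.sense(dir→north) ~> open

-- stack.push(x→north) ~> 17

-- maze.move(dir→north) ~> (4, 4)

-- maze.sense(dir→east) ~> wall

-- stack.pop() ~> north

-- maze.move(dir→south) ~> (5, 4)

-- maze.sense(dir→east) ~> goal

-- maze.move(dir→east) ~> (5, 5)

Answer: (5, 5)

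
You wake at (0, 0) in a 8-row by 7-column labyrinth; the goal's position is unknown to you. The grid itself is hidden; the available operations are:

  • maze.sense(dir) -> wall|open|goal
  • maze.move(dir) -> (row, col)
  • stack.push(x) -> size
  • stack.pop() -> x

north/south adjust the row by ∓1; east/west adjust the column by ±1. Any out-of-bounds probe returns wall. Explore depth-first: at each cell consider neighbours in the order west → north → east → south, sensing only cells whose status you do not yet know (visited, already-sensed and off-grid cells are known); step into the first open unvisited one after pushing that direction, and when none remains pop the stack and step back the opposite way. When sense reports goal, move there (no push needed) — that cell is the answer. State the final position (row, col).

==> sense(dir=east)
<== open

==> push(x=east)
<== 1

==> move(dir=east)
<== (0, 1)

==> sense(dir=east)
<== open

==> push(x=east)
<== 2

==> move(dir=east)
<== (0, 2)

==> sense(dir=east)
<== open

==> push(x=east)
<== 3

==> move(dir=east)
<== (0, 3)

==> sense(dir=east)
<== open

==> push(x=east)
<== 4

==> move(dir=east)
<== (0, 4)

==> sense(dir=east)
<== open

==> push(x=east)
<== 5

==> move(dir=east)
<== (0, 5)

==> sense(dir=east)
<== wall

==> sense(dir=south)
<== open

==> push(x=south)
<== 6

==> move(dir=south)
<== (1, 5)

==> sense(dir=west)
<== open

==> push(x=west)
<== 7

==> move(dir=west)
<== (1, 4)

==> sense(dir=west)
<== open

==> push(x=west)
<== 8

==> move(dir=west)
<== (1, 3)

==> sense(dir=west)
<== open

==> push(x=west)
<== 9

==> move(dir=west)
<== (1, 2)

==> sense(dir=west)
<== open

==> push(x=west)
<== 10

==> move(dir=west)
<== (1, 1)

==> sense(dir=west)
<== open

==> push(x=west)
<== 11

==> move(dir=west)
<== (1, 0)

==> sense(dir=south)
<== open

==> push(x=south)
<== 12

==> move(dir=south)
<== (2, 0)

==> sense(dir=east)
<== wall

==> sense(dir=south)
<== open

==> push(x=south)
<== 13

==> move(dir=south)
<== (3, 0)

==> sense(dir=east)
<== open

==> push(x=east)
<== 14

==> move(dir=east)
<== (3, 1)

==> sense(dir=east)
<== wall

==> sense(dir=south)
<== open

==> push(x=south)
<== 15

==> move(dir=south)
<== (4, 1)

==> sense(dir=west)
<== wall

==> sense(dir=east)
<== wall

==> sense(dir=south)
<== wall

==> pop()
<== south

==> move(dir=north)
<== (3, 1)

==> pop()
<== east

==> move(dir=west)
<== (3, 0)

==> pop()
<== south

==> move(dir=north)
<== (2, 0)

==> pop()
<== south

==> move(dir=north)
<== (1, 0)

==> pop()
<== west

==> move(dir=east)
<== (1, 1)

==> pop()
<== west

==> move(dir=east)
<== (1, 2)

==> sense(dir=south)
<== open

==> push(x=south)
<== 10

==> move(dir=south)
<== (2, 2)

==> sense(dir=east)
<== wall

==> pop()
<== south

==> move(dir=north)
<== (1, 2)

==> pop()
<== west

==> move(dir=east)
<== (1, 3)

==> pop()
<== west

==> move(dir=east)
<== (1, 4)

==> sense(dir=south)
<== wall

==> pop()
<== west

==> move(dir=east)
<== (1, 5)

==> sense(dir=east)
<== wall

==> sense(dir=south)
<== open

==> push(x=south)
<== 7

==> move(dir=south)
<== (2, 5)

==> sense(dir=east)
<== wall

==> sense(dir=south)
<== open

==> push(x=south)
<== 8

==> move(dir=south)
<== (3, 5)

==> sense(dir=west)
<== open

==> push(x=west)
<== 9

==> move(dir=west)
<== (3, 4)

==> sense(dir=west)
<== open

==> push(x=west)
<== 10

==> move(dir=west)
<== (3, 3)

==> sense(dir=south)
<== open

==> push(x=south)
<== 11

==> move(dir=south)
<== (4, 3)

==> sense(dir=east)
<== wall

==> sense(dir=south)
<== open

==> push(x=south)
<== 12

==> move(dir=south)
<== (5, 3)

==> sense(dir=west)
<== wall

==> sense(dir=east)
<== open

==> push(x=east)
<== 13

==> move(dir=east)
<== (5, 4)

==> sense(dir=east)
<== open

==> push(x=east)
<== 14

==> move(dir=east)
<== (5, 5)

==> sense(dir=north)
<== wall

==> sense(dir=east)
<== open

==> push(x=east)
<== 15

==> move(dir=east)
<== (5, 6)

==> sense(dir=north)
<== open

==> push(x=north)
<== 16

==> move(dir=north)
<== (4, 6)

==> sense(dir=north)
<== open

==> push(x=north)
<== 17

==> move(dir=north)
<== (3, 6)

==> pop()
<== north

==> move(dir=south)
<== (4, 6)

==> pop()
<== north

==> move(dir=south)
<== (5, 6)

==> sense(dir=south)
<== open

==> push(x=south)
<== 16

==> move(dir=south)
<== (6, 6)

==> sense(dir=west)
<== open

==> push(x=west)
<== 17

==> move(dir=west)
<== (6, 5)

==> sense(dir=west)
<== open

==> push(x=west)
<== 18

==> move(dir=west)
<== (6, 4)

==> sense(dir=west)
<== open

==> push(x=west)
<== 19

==> move(dir=west)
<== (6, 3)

==> sense(dir=west)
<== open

==> push(x=west)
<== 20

==> move(dir=west)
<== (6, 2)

==> sense(dir=west)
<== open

==> push(x=west)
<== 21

==> move(dir=west)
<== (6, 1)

==> sense(dir=west)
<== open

==> push(x=west)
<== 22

==> move(dir=west)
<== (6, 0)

==> sense(dir=north)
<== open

==> push(x=north)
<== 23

==> move(dir=north)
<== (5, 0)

==> pop()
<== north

==> move(dir=south)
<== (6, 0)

==> sense(dir=south)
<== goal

==> move(dir=south)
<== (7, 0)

Answer: (7, 0)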